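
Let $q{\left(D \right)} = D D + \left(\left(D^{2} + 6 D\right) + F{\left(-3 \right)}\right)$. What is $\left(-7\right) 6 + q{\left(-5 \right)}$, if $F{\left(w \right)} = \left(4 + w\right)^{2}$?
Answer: $-21$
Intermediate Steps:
$q{\left(D \right)} = 1 + 2 D^{2} + 6 D$ ($q{\left(D \right)} = D D + \left(\left(D^{2} + 6 D\right) + \left(4 - 3\right)^{2}\right) = D^{2} + \left(\left(D^{2} + 6 D\right) + 1^{2}\right) = D^{2} + \left(\left(D^{2} + 6 D\right) + 1\right) = D^{2} + \left(1 + D^{2} + 6 D\right) = 1 + 2 D^{2} + 6 D$)
$\left(-7\right) 6 + q{\left(-5 \right)} = \left(-7\right) 6 + \left(1 + 2 \left(-5\right)^{2} + 6 \left(-5\right)\right) = -42 + \left(1 + 2 \cdot 25 - 30\right) = -42 + \left(1 + 50 - 30\right) = -42 + 21 = -21$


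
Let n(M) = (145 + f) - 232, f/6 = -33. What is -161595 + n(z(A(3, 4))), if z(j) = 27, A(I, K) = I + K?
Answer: -161880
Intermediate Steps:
f = -198 (f = 6*(-33) = -198)
n(M) = -285 (n(M) = (145 - 198) - 232 = -53 - 232 = -285)
-161595 + n(z(A(3, 4))) = -161595 - 285 = -161880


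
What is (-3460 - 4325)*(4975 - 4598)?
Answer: -2934945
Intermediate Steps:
(-3460 - 4325)*(4975 - 4598) = -7785*377 = -2934945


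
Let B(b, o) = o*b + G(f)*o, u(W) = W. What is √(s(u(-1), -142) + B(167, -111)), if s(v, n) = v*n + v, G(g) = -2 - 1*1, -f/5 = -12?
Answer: 9*I*√223 ≈ 134.4*I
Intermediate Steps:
f = 60 (f = -5*(-12) = 60)
G(g) = -3 (G(g) = -2 - 1 = -3)
s(v, n) = v + n*v (s(v, n) = n*v + v = v + n*v)
B(b, o) = -3*o + b*o (B(b, o) = o*b - 3*o = b*o - 3*o = -3*o + b*o)
√(s(u(-1), -142) + B(167, -111)) = √(-(1 - 142) - 111*(-3 + 167)) = √(-1*(-141) - 111*164) = √(141 - 18204) = √(-18063) = 9*I*√223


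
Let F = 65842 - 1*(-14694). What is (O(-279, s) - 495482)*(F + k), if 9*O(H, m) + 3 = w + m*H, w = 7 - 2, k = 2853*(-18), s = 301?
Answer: -132583018330/9 ≈ -1.4731e+10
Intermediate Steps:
k = -51354
F = 80536 (F = 65842 + 14694 = 80536)
w = 5
O(H, m) = 2/9 + H*m/9 (O(H, m) = -⅓ + (5 + m*H)/9 = -⅓ + (5 + H*m)/9 = -⅓ + (5/9 + H*m/9) = 2/9 + H*m/9)
(O(-279, s) - 495482)*(F + k) = ((2/9 + (⅑)*(-279)*301) - 495482)*(80536 - 51354) = ((2/9 - 9331) - 495482)*29182 = (-83977/9 - 495482)*29182 = -4543315/9*29182 = -132583018330/9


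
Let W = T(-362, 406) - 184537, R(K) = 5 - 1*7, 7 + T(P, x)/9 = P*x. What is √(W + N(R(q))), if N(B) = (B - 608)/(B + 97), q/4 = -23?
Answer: I*√544154946/19 ≈ 1227.7*I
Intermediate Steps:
q = -92 (q = 4*(-23) = -92)
T(P, x) = -63 + 9*P*x (T(P, x) = -63 + 9*(P*x) = -63 + 9*P*x)
R(K) = -2 (R(K) = 5 - 7 = -2)
W = -1507348 (W = (-63 + 9*(-362)*406) - 184537 = (-63 - 1322748) - 184537 = -1322811 - 184537 = -1507348)
N(B) = (-608 + B)/(97 + B)
√(W + N(R(q))) = √(-1507348 + (-608 - 2)/(97 - 2)) = √(-1507348 - 610/95) = √(-1507348 + (1/95)*(-610)) = √(-1507348 - 122/19) = √(-28639734/19) = I*√544154946/19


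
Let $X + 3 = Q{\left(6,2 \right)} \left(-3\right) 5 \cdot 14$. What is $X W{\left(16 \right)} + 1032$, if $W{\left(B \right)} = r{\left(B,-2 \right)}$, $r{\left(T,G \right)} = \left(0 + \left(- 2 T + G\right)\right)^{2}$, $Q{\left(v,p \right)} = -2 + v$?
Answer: $-973476$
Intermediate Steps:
$r{\left(T,G \right)} = \left(G - 2 T\right)^{2}$ ($r{\left(T,G \right)} = \left(0 + \left(G - 2 T\right)\right)^{2} = \left(G - 2 T\right)^{2}$)
$W{\left(B \right)} = \left(-2 - 2 B\right)^{2}$
$X = -843$ ($X = -3 + \left(-2 + 6\right) \left(-3\right) 5 \cdot 14 = -3 + 4 \left(-3\right) 5 \cdot 14 = -3 + \left(-12\right) 5 \cdot 14 = -3 - 840 = -843$)
$X W{\left(16 \right)} + 1032 = - 843 \cdot 4 \left(1 + 16\right)^{2} + 1032 = - 843 \cdot 4 \cdot 17^{2} + 1032 = - 843 \cdot 4 \cdot 289 + 1032 = \left(-843\right) 1156 + 1032 = -974508 + 1032 = -973476$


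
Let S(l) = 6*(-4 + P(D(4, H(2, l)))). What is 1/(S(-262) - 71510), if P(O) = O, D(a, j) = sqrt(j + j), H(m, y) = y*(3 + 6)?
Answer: -35767/2558641466 - 9*I*sqrt(131)/1279320733 ≈ -1.3979e-5 - 8.0519e-8*I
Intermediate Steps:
H(m, y) = 9*y (H(m, y) = y*9 = 9*y)
D(a, j) = sqrt(2)*sqrt(j) (D(a, j) = sqrt(2*j) = sqrt(2)*sqrt(j))
S(l) = -24 + 18*sqrt(2)*sqrt(l) (S(l) = 6*(-4 + sqrt(2)*sqrt(9*l)) = 6*(-4 + sqrt(2)*(3*sqrt(l))) = 6*(-4 + 3*sqrt(2)*sqrt(l)) = -24 + 18*sqrt(2)*sqrt(l))
1/(S(-262) - 71510) = 1/((-24 + 18*sqrt(2)*sqrt(-262)) - 71510) = 1/((-24 + 18*sqrt(2)*(I*sqrt(262))) - 71510) = 1/((-24 + 36*I*sqrt(131)) - 71510) = 1/(-71534 + 36*I*sqrt(131))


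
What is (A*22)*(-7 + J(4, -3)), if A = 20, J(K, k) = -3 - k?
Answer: -3080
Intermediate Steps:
(A*22)*(-7 + J(4, -3)) = (20*22)*(-7 + (-3 - 1*(-3))) = 440*(-7 + (-3 + 3)) = 440*(-7 + 0) = 440*(-7) = -3080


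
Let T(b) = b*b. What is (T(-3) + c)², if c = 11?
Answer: 400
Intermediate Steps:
T(b) = b²
(T(-3) + c)² = ((-3)² + 11)² = (9 + 11)² = 20² = 400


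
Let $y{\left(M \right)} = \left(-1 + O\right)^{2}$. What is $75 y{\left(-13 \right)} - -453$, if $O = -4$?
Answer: $2328$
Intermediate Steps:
$y{\left(M \right)} = 25$ ($y{\left(M \right)} = \left(-1 - 4\right)^{2} = \left(-5\right)^{2} = 25$)
$75 y{\left(-13 \right)} - -453 = 75 \cdot 25 - -453 = 1875 + 453 = 2328$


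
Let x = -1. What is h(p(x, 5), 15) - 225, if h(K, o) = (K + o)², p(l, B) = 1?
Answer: 31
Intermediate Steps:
h(p(x, 5), 15) - 225 = (1 + 15)² - 225 = 16² - 225 = 256 - 225 = 31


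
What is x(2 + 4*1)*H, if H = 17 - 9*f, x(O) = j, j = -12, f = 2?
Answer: 12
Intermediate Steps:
x(O) = -12
H = -1 (H = 17 - 9*2 = 17 - 18 = -1)
x(2 + 4*1)*H = -12*(-1) = 12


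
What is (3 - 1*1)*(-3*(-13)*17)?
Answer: 1326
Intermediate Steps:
(3 - 1*1)*(-3*(-13)*17) = (3 - 1)*(39*17) = 2*663 = 1326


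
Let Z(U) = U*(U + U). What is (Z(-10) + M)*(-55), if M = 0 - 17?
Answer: -10065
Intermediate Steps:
Z(U) = 2*U**2 (Z(U) = U*(2*U) = 2*U**2)
M = -17
(Z(-10) + M)*(-55) = (2*(-10)**2 - 17)*(-55) = (2*100 - 17)*(-55) = (200 - 17)*(-55) = 183*(-55) = -10065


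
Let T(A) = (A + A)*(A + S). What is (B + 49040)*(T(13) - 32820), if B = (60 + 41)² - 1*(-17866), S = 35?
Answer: -2434422204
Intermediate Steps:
B = 28067 (B = 101² + 17866 = 10201 + 17866 = 28067)
T(A) = 2*A*(35 + A) (T(A) = (A + A)*(A + 35) = (2*A)*(35 + A) = 2*A*(35 + A))
(B + 49040)*(T(13) - 32820) = (28067 + 49040)*(2*13*(35 + 13) - 32820) = 77107*(2*13*48 - 32820) = 77107*(1248 - 32820) = 77107*(-31572) = -2434422204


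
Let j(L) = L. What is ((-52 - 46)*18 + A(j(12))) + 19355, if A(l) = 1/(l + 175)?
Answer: 3289518/187 ≈ 17591.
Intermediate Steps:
A(l) = 1/(175 + l)
((-52 - 46)*18 + A(j(12))) + 19355 = ((-52 - 46)*18 + 1/(175 + 12)) + 19355 = (-98*18 + 1/187) + 19355 = (-1764 + 1/187) + 19355 = -329867/187 + 19355 = 3289518/187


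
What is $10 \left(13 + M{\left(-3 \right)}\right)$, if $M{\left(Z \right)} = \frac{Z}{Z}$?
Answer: $140$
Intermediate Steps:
$M{\left(Z \right)} = 1$
$10 \left(13 + M{\left(-3 \right)}\right) = 10 \left(13 + 1\right) = 10 \cdot 14 = 140$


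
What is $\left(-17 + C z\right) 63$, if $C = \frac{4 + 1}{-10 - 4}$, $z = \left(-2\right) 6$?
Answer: $-801$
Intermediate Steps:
$z = -12$
$C = - \frac{5}{14}$ ($C = \frac{5}{-14} = 5 \left(- \frac{1}{14}\right) = - \frac{5}{14} \approx -0.35714$)
$\left(-17 + C z\right) 63 = \left(-17 - - \frac{30}{7}\right) 63 = \left(-17 + \frac{30}{7}\right) 63 = \left(- \frac{89}{7}\right) 63 = -801$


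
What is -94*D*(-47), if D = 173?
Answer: 764314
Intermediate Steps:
-94*D*(-47) = -94*173*(-47) = -16262*(-47) = 764314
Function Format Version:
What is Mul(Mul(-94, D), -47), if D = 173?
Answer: 764314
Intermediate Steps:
Mul(Mul(-94, D), -47) = Mul(Mul(-94, 173), -47) = Mul(-16262, -47) = 764314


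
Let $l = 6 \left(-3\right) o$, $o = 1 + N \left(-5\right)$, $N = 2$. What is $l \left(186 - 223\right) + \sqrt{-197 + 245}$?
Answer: $-5994 + 4 \sqrt{3} \approx -5987.1$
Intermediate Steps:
$o = -9$ ($o = 1 + 2 \left(-5\right) = 1 - 10 = -9$)
$l = 162$ ($l = 6 \left(-3\right) \left(-9\right) = \left(-18\right) \left(-9\right) = 162$)
$l \left(186 - 223\right) + \sqrt{-197 + 245} = 162 \left(186 - 223\right) + \sqrt{-197 + 245} = 162 \left(186 - 223\right) + \sqrt{48} = 162 \left(-37\right) + 4 \sqrt{3} = -5994 + 4 \sqrt{3}$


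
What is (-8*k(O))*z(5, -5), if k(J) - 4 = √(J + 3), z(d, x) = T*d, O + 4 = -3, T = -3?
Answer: 480 + 240*I ≈ 480.0 + 240.0*I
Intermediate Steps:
O = -7 (O = -4 - 3 = -7)
z(d, x) = -3*d
k(J) = 4 + √(3 + J) (k(J) = 4 + √(J + 3) = 4 + √(3 + J))
(-8*k(O))*z(5, -5) = (-8*(4 + √(3 - 7)))*(-3*5) = -8*(4 + √(-4))*(-15) = -8*(4 + 2*I)*(-15) = (-32 - 16*I)*(-15) = 480 + 240*I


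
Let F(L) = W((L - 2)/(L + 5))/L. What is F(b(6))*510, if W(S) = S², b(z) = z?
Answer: 1360/121 ≈ 11.240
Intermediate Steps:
F(L) = (-2 + L)²/(L*(5 + L)²) (F(L) = ((L - 2)/(L + 5))²/L = ((-2 + L)/(5 + L))²/L = ((-2 + L)²/(5 + L)²)/L = (-2 + L)²/(L*(5 + L)²))
F(b(6))*510 = ((-2 + 6)²/(6*(5 + 6)²))*510 = ((⅙)*4²/11²)*510 = ((⅙)*16*(1/121))*510 = (8/363)*510 = 1360/121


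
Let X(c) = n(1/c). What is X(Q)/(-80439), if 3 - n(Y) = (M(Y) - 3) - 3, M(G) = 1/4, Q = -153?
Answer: -35/321756 ≈ -0.00010878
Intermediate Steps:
M(G) = 1/4
n(Y) = 35/4 (n(Y) = 3 - ((1/4 - 3) - 3) = 3 - (-11/4 - 3) = 3 - 1*(-23/4) = 3 + 23/4 = 35/4)
X(c) = 35/4
X(Q)/(-80439) = (35/4)/(-80439) = (35/4)*(-1/80439) = -35/321756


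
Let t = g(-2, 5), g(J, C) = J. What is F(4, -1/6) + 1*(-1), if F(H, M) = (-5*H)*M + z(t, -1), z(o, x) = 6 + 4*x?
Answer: 13/3 ≈ 4.3333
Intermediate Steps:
t = -2
F(H, M) = 2 - 5*H*M (F(H, M) = (-5*H)*M + (6 + 4*(-1)) = -5*H*M + (6 - 4) = -5*H*M + 2 = 2 - 5*H*M)
F(4, -1/6) + 1*(-1) = (2 - 5*4*(-1/6)) + 1*(-1) = (2 - 5*4*(-1*⅙)) - 1 = (2 - 5*4*(-⅙)) - 1 = (2 + 10/3) - 1 = 16/3 - 1 = 13/3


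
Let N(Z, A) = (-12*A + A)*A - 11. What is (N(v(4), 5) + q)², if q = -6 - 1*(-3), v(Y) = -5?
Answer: 83521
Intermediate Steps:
N(Z, A) = -11 - 11*A² (N(Z, A) = (-11*A)*A - 11 = -11*A² - 11 = -11 - 11*A²)
q = -3 (q = -6 + 3 = -3)
(N(v(4), 5) + q)² = ((-11 - 11*5²) - 3)² = ((-11 - 11*25) - 3)² = ((-11 - 275) - 3)² = (-286 - 3)² = (-289)² = 83521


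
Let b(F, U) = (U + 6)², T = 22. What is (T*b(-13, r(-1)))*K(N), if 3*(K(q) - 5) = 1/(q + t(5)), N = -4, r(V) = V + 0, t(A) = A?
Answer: 8800/3 ≈ 2933.3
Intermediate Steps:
r(V) = V
b(F, U) = (6 + U)²
K(q) = 5 + 1/(3*(5 + q)) (K(q) = 5 + 1/(3*(q + 5)) = 5 + 1/(3*(5 + q)))
(T*b(-13, r(-1)))*K(N) = (22*(6 - 1)²)*((76 + 15*(-4))/(3*(5 - 4))) = (22*5²)*((⅓)*(76 - 60)/1) = (22*25)*((⅓)*1*16) = 550*(16/3) = 8800/3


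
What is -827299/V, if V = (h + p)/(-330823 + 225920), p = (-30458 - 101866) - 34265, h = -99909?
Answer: -86786146997/266498 ≈ -3.2565e+5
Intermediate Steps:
p = -166589 (p = -132324 - 34265 = -166589)
V = 266498/104903 (V = (-99909 - 166589)/(-330823 + 225920) = -266498/(-104903) = -266498*(-1/104903) = 266498/104903 ≈ 2.5404)
-827299/V = -827299/266498/104903 = -827299*104903/266498 = -86786146997/266498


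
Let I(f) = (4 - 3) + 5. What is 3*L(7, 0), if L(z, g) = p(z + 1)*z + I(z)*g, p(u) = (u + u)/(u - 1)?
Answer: 48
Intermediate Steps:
p(u) = 2*u/(-1 + u) (p(u) = (2*u)/(-1 + u) = 2*u/(-1 + u))
I(f) = 6 (I(f) = 1 + 5 = 6)
L(z, g) = 2 + 2*z + 6*g (L(z, g) = (2*(z + 1)/(-1 + (z + 1)))*z + 6*g = (2*(1 + z)/(-1 + (1 + z)))*z + 6*g = (2*(1 + z)/z)*z + 6*g = (2 + 2*z) + 6*g = 2 + 2*z + 6*g)
3*L(7, 0) = 3*(2 + 2*7 + 6*0) = 3*(2 + 14 + 0) = 3*16 = 48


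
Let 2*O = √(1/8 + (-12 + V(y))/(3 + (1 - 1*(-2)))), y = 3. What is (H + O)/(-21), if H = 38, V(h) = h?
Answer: -38/21 - I*√22/168 ≈ -1.8095 - 0.027919*I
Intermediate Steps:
O = I*√22/8 (O = √(1/8 + (-12 + 3)/(3 + (1 - 1*(-2))))/2 = √(⅛ - 9/(3 + (1 + 2)))/2 = √(⅛ - 9/(3 + 3))/2 = √(⅛ - 9/6)/2 = √(⅛ - 9*⅙)/2 = √(⅛ - 3/2)/2 = √(-11/8)/2 = (I*√22/4)/2 = I*√22/8 ≈ 0.5863*I)
(H + O)/(-21) = (38 + I*√22/8)/(-21) = (38 + I*√22/8)*(-1/21) = -38/21 - I*√22/168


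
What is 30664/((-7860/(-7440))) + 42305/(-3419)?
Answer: 12994644829/447889 ≈ 29013.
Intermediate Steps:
30664/((-7860/(-7440))) + 42305/(-3419) = 30664/((-7860*(-1/7440))) + 42305*(-1/3419) = 30664/(131/124) - 42305/3419 = 30664*(124/131) - 42305/3419 = 3802336/131 - 42305/3419 = 12994644829/447889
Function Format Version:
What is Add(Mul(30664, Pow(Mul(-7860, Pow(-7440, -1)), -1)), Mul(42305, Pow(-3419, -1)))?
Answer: Rational(12994644829, 447889) ≈ 29013.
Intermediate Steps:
Add(Mul(30664, Pow(Mul(-7860, Pow(-7440, -1)), -1)), Mul(42305, Pow(-3419, -1))) = Add(Mul(30664, Pow(Mul(-7860, Rational(-1, 7440)), -1)), Mul(42305, Rational(-1, 3419))) = Add(Mul(30664, Pow(Rational(131, 124), -1)), Rational(-42305, 3419)) = Add(Mul(30664, Rational(124, 131)), Rational(-42305, 3419)) = Add(Rational(3802336, 131), Rational(-42305, 3419)) = Rational(12994644829, 447889)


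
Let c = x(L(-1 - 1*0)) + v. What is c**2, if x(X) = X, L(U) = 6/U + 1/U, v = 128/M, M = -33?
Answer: 128881/1089 ≈ 118.35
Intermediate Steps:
v = -128/33 (v = 128/(-33) = 128*(-1/33) = -128/33 ≈ -3.8788)
L(U) = 7/U (L(U) = 6/U + 1/U = 7/U)
c = -359/33 (c = 7/(-1 - 1*0) - 128/33 = 7/(-1 + 0) - 128/33 = 7/(-1) - 128/33 = 7*(-1) - 128/33 = -7 - 128/33 = -359/33 ≈ -10.879)
c**2 = (-359/33)**2 = 128881/1089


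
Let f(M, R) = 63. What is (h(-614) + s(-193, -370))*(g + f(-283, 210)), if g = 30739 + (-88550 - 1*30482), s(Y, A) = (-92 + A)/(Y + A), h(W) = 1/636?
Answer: -4329078475/59678 ≈ -72541.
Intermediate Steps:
h(W) = 1/636
s(Y, A) = (-92 + A)/(A + Y)
g = -88293 (g = 30739 + (-88550 - 30482) = 30739 - 119032 = -88293)
(h(-614) + s(-193, -370))*(g + f(-283, 210)) = (1/636 + (-92 - 370)/(-370 - 193))*(-88293 + 63) = (1/636 - 462/(-563))*(-88230) = (1/636 - 1/563*(-462))*(-88230) = (1/636 + 462/563)*(-88230) = (294395/358068)*(-88230) = -4329078475/59678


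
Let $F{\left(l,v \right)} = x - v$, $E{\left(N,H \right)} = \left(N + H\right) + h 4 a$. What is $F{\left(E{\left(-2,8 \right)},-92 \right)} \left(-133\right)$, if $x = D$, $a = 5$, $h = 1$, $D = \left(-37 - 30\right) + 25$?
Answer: $-6650$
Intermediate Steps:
$D = -42$ ($D = -67 + 25 = -42$)
$E{\left(N,H \right)} = 20 + H + N$ ($E{\left(N,H \right)} = \left(N + H\right) + 1 \cdot 4 \cdot 5 = \left(H + N\right) + 4 \cdot 5 = \left(H + N\right) + 20 = 20 + H + N$)
$x = -42$
$F{\left(l,v \right)} = -42 - v$
$F{\left(E{\left(-2,8 \right)},-92 \right)} \left(-133\right) = \left(-42 - -92\right) \left(-133\right) = \left(-42 + 92\right) \left(-133\right) = 50 \left(-133\right) = -6650$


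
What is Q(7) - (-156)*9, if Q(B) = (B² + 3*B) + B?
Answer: 1481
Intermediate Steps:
Q(B) = B² + 4*B
Q(7) - (-156)*9 = 7*(4 + 7) - (-156)*9 = 7*11 - 39*(-36) = 77 + 1404 = 1481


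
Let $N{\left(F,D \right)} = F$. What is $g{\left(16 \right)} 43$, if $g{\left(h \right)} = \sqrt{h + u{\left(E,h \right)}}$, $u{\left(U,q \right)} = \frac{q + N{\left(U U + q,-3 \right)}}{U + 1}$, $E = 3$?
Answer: $\frac{43 \sqrt{105}}{2} \approx 220.31$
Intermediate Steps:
$u{\left(U,q \right)} = \frac{U^{2} + 2 q}{1 + U}$ ($u{\left(U,q \right)} = \frac{q + \left(U U + q\right)}{U + 1} = \frac{q + \left(U^{2} + q\right)}{1 + U} = \frac{q + \left(q + U^{2}\right)}{1 + U} = \frac{U^{2} + 2 q}{1 + U}$)
$g{\left(h \right)} = \sqrt{\frac{9}{4} + \frac{3 h}{2}}$ ($g{\left(h \right)} = \sqrt{h + \frac{3^{2} + 2 h}{1 + 3}} = \sqrt{h + \frac{9 + 2 h}{4}} = \sqrt{h + \left(\frac{9}{4} + \frac{h}{2}\right)} = \sqrt{\frac{9}{4} + \frac{3 h}{2}}$)
$g{\left(16 \right)} 43 = \frac{\sqrt{9 + 6 \cdot 16}}{2} \cdot 43 = \frac{\sqrt{9 + 96}}{2} \cdot 43 = \frac{\sqrt{105}}{2} \cdot 43 = \frac{43 \sqrt{105}}{2}$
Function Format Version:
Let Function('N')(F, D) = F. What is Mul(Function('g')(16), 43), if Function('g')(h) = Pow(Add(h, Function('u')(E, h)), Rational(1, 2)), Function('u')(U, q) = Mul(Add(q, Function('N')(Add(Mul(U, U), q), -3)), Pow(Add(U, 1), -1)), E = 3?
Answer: Mul(Rational(43, 2), Pow(105, Rational(1, 2))) ≈ 220.31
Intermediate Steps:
Function('u')(U, q) = Mul(Pow(Add(1, U), -1), Add(Pow(U, 2), Mul(2, q))) (Function('u')(U, q) = Mul(Add(q, Add(Mul(U, U), q)), Pow(Add(U, 1), -1)) = Mul(Add(q, Add(Pow(U, 2), q)), Pow(Add(1, U), -1)) = Mul(Add(q, Add(q, Pow(U, 2))), Pow(Add(1, U), -1)) = Mul(Add(Pow(U, 2), Mul(2, q)), Pow(Add(1, U), -1)) = Mul(Pow(Add(1, U), -1), Add(Pow(U, 2), Mul(2, q))))
Function('g')(h) = Pow(Add(Rational(9, 4), Mul(Rational(3, 2), h)), Rational(1, 2)) (Function('g')(h) = Pow(Add(h, Mul(Pow(Add(1, 3), -1), Add(Pow(3, 2), Mul(2, h)))), Rational(1, 2)) = Pow(Add(h, Mul(Pow(4, -1), Add(9, Mul(2, h)))), Rational(1, 2)) = Pow(Add(h, Mul(Rational(1, 4), Add(9, Mul(2, h)))), Rational(1, 2)) = Pow(Add(h, Add(Rational(9, 4), Mul(Rational(1, 2), h))), Rational(1, 2)) = Pow(Add(Rational(9, 4), Mul(Rational(3, 2), h)), Rational(1, 2)))
Mul(Function('g')(16), 43) = Mul(Mul(Rational(1, 2), Pow(Add(9, Mul(6, 16)), Rational(1, 2))), 43) = Mul(Mul(Rational(1, 2), Pow(Add(9, 96), Rational(1, 2))), 43) = Mul(Mul(Rational(1, 2), Pow(105, Rational(1, 2))), 43) = Mul(Rational(43, 2), Pow(105, Rational(1, 2)))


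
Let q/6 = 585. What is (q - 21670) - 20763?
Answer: -38923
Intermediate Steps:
q = 3510 (q = 6*585 = 3510)
(q - 21670) - 20763 = (3510 - 21670) - 20763 = -18160 - 20763 = -38923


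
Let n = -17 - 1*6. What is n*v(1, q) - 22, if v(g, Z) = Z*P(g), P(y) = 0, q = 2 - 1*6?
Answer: -22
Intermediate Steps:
q = -4 (q = 2 - 6 = -4)
v(g, Z) = 0 (v(g, Z) = Z*0 = 0)
n = -23 (n = -17 - 6 = -23)
n*v(1, q) - 22 = -23*0 - 22 = 0 - 22 = -22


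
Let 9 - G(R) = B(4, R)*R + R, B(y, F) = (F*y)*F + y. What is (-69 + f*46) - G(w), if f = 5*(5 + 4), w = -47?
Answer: -413535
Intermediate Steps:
B(y, F) = y + y*F**2 (B(y, F) = y*F**2 + y = y + y*F**2)
f = 45 (f = 5*9 = 45)
G(R) = 9 - R - R*(4 + 4*R**2) (G(R) = 9 - ((4*(1 + R**2))*R + R) = 9 - ((4 + 4*R**2)*R + R) = 9 - (R*(4 + 4*R**2) + R) = 9 - (R + R*(4 + 4*R**2)) = 9 + (-R - R*(4 + 4*R**2)) = 9 - R - R*(4 + 4*R**2))
(-69 + f*46) - G(w) = (-69 + 45*46) - (9 - 5*(-47) - 4*(-47)**3) = (-69 + 2070) - (9 + 235 - 4*(-103823)) = 2001 - (9 + 235 + 415292) = 2001 - 1*415536 = 2001 - 415536 = -413535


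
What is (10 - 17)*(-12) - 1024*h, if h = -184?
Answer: 188500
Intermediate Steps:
(10 - 17)*(-12) - 1024*h = (10 - 17)*(-12) - 1024*(-184) = -7*(-12) + 188416 = 84 + 188416 = 188500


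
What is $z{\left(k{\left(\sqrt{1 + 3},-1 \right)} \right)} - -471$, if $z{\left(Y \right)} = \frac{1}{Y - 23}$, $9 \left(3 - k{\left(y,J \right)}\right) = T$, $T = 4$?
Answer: $\frac{86655}{184} \approx 470.95$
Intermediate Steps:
$k{\left(y,J \right)} = \frac{23}{9}$ ($k{\left(y,J \right)} = 3 - \frac{4}{9} = \frac{23}{9}$)
$z{\left(Y \right)} = \frac{1}{-23 + Y}$
$z{\left(k{\left(\sqrt{1 + 3},-1 \right)} \right)} - -471 = \frac{1}{-23 + \frac{23}{9}} - -471 = \frac{1}{- \frac{184}{9}} + 471 = - \frac{9}{184} + 471 = \frac{86655}{184}$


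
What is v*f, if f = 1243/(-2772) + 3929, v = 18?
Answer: 989995/14 ≈ 70714.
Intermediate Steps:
f = 989995/252 (f = 1243*(-1/2772) + 3929 = -113/252 + 3929 = 989995/252 ≈ 3928.6)
v*f = 18*(989995/252) = 989995/14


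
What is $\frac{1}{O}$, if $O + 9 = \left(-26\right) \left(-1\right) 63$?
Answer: $\frac{1}{1629} \approx 0.00061387$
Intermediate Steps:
$O = 1629$ ($O = -9 + \left(-26\right) \left(-1\right) 63 = -9 + 26 \cdot 63 = -9 + 1638 = 1629$)
$\frac{1}{O} = \frac{1}{1629}$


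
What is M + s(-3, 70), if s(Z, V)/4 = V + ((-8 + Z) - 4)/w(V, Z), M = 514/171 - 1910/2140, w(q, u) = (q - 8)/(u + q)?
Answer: 246479365/1134414 ≈ 217.27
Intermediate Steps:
w(q, u) = (-8 + q)/(q + u)
M = 77335/36594 (M = 514*(1/171) - 1910*1/2140 = 514/171 - 191/214 = 77335/36594 ≈ 2.1133)
s(Z, V) = 4*V + 4*(-12 + Z)*(V + Z)/(-8 + V) (s(Z, V) = 4*(V + ((-8 + Z) - 4)/(((-8 + V)/(V + Z)))) = 4*(V + (-12 + Z)*((V + Z)/(-8 + V))) = 4*(V + (-12 + Z)*(V + Z)/(-8 + V)) = 4*V + 4*(-12 + Z)*(V + Z)/(-8 + V))
M + s(-3, 70) = 77335/36594 + 4*(70*(-8 + 70) + (-12 - 3)*(70 - 3))/(-8 + 70) = 77335/36594 + 4*(70*62 - 15*67)/62 = 77335/36594 + 4*(1/62)*(4340 - 1005) = 77335/36594 + 4*(1/62)*3335 = 77335/36594 + 6670/31 = 246479365/1134414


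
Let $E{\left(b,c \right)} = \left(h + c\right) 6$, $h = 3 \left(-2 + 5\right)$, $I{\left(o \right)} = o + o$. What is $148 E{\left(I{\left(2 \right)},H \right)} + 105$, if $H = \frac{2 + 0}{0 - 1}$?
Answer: $6321$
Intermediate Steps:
$I{\left(o \right)} = 2 o$
$h = 9$ ($h = 3 \cdot 3 = 9$)
$H = -2$ ($H = \frac{2}{-1} = 2 \left(-1\right) = -2$)
$E{\left(b,c \right)} = 54 + 6 c$ ($E{\left(b,c \right)} = \left(9 + c\right) 6 = 54 + 6 c$)
$148 E{\left(I{\left(2 \right)},H \right)} + 105 = 148 \left(54 + 6 \left(-2\right)\right) + 105 = 148 \left(54 - 12\right) + 105 = 148 \cdot 42 + 105 = 6216 + 105 = 6321$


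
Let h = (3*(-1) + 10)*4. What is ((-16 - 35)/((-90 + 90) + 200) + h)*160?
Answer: 22196/5 ≈ 4439.2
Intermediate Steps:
h = 28 (h = (-3 + 10)*4 = 7*4 = 28)
((-16 - 35)/((-90 + 90) + 200) + h)*160 = ((-16 - 35)/((-90 + 90) + 200) + 28)*160 = (-51/(0 + 200) + 28)*160 = (-51/200 + 28)*160 = (5549/200)*160 = 22196/5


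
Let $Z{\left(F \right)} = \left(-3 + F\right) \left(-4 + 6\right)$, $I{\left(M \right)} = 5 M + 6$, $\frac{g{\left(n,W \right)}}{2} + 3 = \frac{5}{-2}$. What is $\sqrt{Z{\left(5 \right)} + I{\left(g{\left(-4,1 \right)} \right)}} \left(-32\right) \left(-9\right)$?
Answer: $864 i \sqrt{5} \approx 1932.0 i$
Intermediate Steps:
$g{\left(n,W \right)} = -11$ ($g{\left(n,W \right)} = -6 + 2 \frac{5}{-2} = -6 + 2 \cdot 5 \left(- \frac{1}{2}\right) = -6 + 2 \left(- \frac{5}{2}\right) = -6 - 5 = -11$)
$I{\left(M \right)} = 6 + 5 M$
$Z{\left(F \right)} = -6 + 2 F$ ($Z{\left(F \right)} = \left(-3 + F\right) 2 = -6 + 2 F$)
$\sqrt{Z{\left(5 \right)} + I{\left(g{\left(-4,1 \right)} \right)}} \left(-32\right) \left(-9\right) = \sqrt{\left(-6 + 2 \cdot 5\right) + \left(6 + 5 \left(-11\right)\right)} \left(-32\right) \left(-9\right) = \sqrt{\left(-6 + 10\right) + \left(6 - 55\right)} \left(-32\right) \left(-9\right) = \sqrt{4 - 49} \left(-32\right) \left(-9\right) = \sqrt{-45} \left(-32\right) \left(-9\right) = 3 i \sqrt{5} \left(-32\right) \left(-9\right) = - 96 i \sqrt{5} \left(-9\right) = 864 i \sqrt{5}$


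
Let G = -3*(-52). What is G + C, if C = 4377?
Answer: 4533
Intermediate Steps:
G = 156
G + C = 156 + 4377 = 4533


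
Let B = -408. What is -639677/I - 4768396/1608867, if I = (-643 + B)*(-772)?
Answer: -4898098215271/1305389635524 ≈ -3.7522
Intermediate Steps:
I = 811372 (I = (-643 - 408)*(-772) = -1051*(-772) = 811372)
-639677/I - 4768396/1608867 = -639677/811372 - 4768396/1608867 = -4898098215271/1305389635524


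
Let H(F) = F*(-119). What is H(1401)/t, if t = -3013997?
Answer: 23817/430571 ≈ 0.055315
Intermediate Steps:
H(F) = -119*F
H(1401)/t = -119*1401/(-3013997) = -166719*(-1/3013997) = 23817/430571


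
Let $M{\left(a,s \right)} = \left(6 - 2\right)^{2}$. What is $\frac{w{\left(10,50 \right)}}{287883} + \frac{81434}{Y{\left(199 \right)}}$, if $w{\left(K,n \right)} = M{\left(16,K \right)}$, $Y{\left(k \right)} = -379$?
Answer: $- \frac{23443458158}{109107657} \approx -214.87$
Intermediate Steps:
$M{\left(a,s \right)} = 16$ ($M{\left(a,s \right)} = 4^{2} = 16$)
$w{\left(K,n \right)} = 16$
$\frac{w{\left(10,50 \right)}}{287883} + \frac{81434}{Y{\left(199 \right)}} = \frac{16}{287883} + \frac{81434}{-379} = 16 \cdot \frac{1}{287883} + 81434 \left(- \frac{1}{379}\right) = \frac{16}{287883} - \frac{81434}{379} = - \frac{23443458158}{109107657}$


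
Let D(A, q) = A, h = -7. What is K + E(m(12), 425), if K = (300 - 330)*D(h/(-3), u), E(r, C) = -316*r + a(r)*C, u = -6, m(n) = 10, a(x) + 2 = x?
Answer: 170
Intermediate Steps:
a(x) = -2 + x
E(r, C) = -316*r + C*(-2 + r) (E(r, C) = -316*r + (-2 + r)*C = -316*r + C*(-2 + r))
K = -70 (K = (300 - 330)*(-7/(-3)) = -(-210)*(-1)/3 = -30*7/3 = -70)
K + E(m(12), 425) = -70 + (-316*10 + 425*(-2 + 10)) = -70 + (-3160 + 425*8) = -70 + (-3160 + 3400) = -70 + 240 = 170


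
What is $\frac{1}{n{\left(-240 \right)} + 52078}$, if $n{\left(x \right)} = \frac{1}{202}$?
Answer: $\frac{202}{10519757} \approx 1.9202 \cdot 10^{-5}$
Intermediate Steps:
$n{\left(x \right)} = \frac{1}{202}$
$\frac{1}{n{\left(-240 \right)} + 52078} = \frac{1}{\frac{1}{202} + 52078} = \frac{1}{\frac{10519757}{202}} = \frac{202}{10519757}$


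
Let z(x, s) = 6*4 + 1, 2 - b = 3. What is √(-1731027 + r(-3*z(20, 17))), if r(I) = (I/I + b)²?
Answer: I*√1731027 ≈ 1315.7*I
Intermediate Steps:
b = -1 (b = 2 - 1*3 = 2 - 3 = -1)
z(x, s) = 25 (z(x, s) = 24 + 1 = 25)
r(I) = 0 (r(I) = (I/I - 1)² = (1 - 1)² = 0² = 0)
√(-1731027 + r(-3*z(20, 17))) = √(-1731027 + 0) = √(-1731027) = I*√1731027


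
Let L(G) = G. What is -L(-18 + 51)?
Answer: -33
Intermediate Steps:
-L(-18 + 51) = -(-18 + 51) = -1*33 = -33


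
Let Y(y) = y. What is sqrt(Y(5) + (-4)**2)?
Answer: sqrt(21) ≈ 4.5826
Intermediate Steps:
sqrt(Y(5) + (-4)**2) = sqrt(5 + (-4)**2) = sqrt(5 + 16) = sqrt(21)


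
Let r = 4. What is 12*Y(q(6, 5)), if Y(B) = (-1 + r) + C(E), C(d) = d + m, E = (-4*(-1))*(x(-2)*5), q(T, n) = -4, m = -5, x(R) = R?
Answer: -504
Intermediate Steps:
E = -40 (E = (-4*(-1))*(-2*5) = 4*(-10) = -40)
C(d) = -5 + d (C(d) = d - 5 = -5 + d)
Y(B) = -42 (Y(B) = (-1 + 4) + (-5 - 40) = 3 - 45 = -42)
12*Y(q(6, 5)) = 12*(-42) = -504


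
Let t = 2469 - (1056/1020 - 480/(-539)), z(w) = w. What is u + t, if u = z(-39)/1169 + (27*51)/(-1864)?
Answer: 35173560918959/14261659720 ≈ 2466.3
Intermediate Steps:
u = -1682409/2179016 (u = -39/1169 + (27*51)/(-1864) = -39*1/1169 + 1377*(-1/1864) = -39/1169 - 1377/1864 = -1682409/2179016 ≈ -0.77210)
t = 113029003/45815 (t = 2469 - (1056*(1/1020) - 480*(-1/539)) = 2469 - (88/85 + 480/539) = 2469 - 1*88232/45815 = 2469 - 88232/45815 = 113029003/45815 ≈ 2467.1)
u + t = -1682409/2179016 + 113029003/45815 = 35173560918959/14261659720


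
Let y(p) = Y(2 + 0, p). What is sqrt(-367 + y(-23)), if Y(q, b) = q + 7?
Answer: I*sqrt(358) ≈ 18.921*I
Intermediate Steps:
Y(q, b) = 7 + q
y(p) = 9 (y(p) = 7 + (2 + 0) = 7 + 2 = 9)
sqrt(-367 + y(-23)) = sqrt(-367 + 9) = sqrt(-358) = I*sqrt(358)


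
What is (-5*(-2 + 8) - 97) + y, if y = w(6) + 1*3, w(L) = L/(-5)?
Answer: -626/5 ≈ -125.20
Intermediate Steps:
w(L) = -L/5 (w(L) = L*(-⅕) = -L/5)
y = 9/5 (y = -⅕*6 + 1*3 = -6/5 + 3 = 9/5 ≈ 1.8000)
(-5*(-2 + 8) - 97) + y = (-5*(-2 + 8) - 97) + 9/5 = (-5*6 - 97) + 9/5 = (-30 - 97) + 9/5 = -127 + 9/5 = -626/5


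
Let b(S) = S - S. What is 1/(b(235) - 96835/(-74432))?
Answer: 74432/96835 ≈ 0.76865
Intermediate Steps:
b(S) = 0
1/(b(235) - 96835/(-74432)) = 1/(0 - 96835/(-74432)) = 1/(0 - 96835*(-1/74432)) = 1/(0 + 96835/74432) = 1/(96835/74432) = 74432/96835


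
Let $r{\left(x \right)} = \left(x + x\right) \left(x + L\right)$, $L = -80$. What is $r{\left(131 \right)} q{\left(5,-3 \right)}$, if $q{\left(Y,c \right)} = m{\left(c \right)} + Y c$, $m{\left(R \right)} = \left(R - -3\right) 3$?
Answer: $-200430$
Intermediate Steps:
$m{\left(R \right)} = 9 + 3 R$ ($m{\left(R \right)} = \left(R + 3\right) 3 = \left(3 + R\right) 3 = 9 + 3 R$)
$q{\left(Y,c \right)} = 9 + 3 c + Y c$ ($q{\left(Y,c \right)} = \left(9 + 3 c\right) + Y c = 9 + 3 c + Y c$)
$r{\left(x \right)} = 2 x \left(-80 + x\right)$ ($r{\left(x \right)} = \left(x + x\right) \left(x - 80\right) = 2 x \left(-80 + x\right)$)
$r{\left(131 \right)} q{\left(5,-3 \right)} = 2 \cdot 131 \left(-80 + 131\right) \left(9 + 3 \left(-3\right) + 5 \left(-3\right)\right) = 2 \cdot 131 \cdot 51 \left(9 - 9 - 15\right) = 13362 \left(-15\right) = -200430$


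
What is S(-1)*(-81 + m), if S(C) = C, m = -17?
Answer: 98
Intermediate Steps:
S(-1)*(-81 + m) = -(-81 - 17) = -1*(-98) = 98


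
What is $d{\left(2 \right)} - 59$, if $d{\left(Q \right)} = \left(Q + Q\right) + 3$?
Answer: $-52$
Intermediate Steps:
$d{\left(Q \right)} = 3 + 2 Q$ ($d{\left(Q \right)} = 2 Q + 3 = 3 + 2 Q$)
$d{\left(2 \right)} - 59 = \left(3 + 2 \cdot 2\right) - 59 = \left(3 + 4\right) - 59 = 7 - 59 = -52$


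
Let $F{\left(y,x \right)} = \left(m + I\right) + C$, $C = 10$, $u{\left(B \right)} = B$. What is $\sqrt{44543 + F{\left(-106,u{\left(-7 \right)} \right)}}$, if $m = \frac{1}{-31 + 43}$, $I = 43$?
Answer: $\frac{\sqrt{1605459}}{6} \approx 211.18$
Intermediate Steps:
$m = \frac{1}{12} \approx 0.083333$
$F{\left(y,x \right)} = \frac{637}{12}$ ($F{\left(y,x \right)} = \left(\frac{1}{12} + 43\right) + 10 = \frac{517}{12} + 10 = \frac{637}{12}$)
$\sqrt{44543 + F{\left(-106,u{\left(-7 \right)} \right)}} = \sqrt{44543 + \frac{637}{12}} = \sqrt{\frac{535153}{12}} = \frac{\sqrt{1605459}}{6}$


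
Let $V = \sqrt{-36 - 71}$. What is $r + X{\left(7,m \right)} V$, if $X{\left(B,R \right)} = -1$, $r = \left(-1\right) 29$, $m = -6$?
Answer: $-29 - i \sqrt{107} \approx -29.0 - 10.344 i$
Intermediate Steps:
$V = i \sqrt{107}$ ($V = \sqrt{-107} = i \sqrt{107} \approx 10.344 i$)
$r = -29$
$r + X{\left(7,m \right)} V = -29 - i \sqrt{107}$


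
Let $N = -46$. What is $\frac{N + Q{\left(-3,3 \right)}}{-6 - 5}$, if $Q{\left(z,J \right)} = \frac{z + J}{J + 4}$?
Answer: $\frac{46}{11} \approx 4.1818$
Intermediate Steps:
$Q{\left(z,J \right)} = \frac{J + z}{4 + J}$
$\frac{N + Q{\left(-3,3 \right)}}{-6 - 5} = \frac{-46 + \frac{3 - 3}{4 + 3}}{-6 - 5} = \frac{-46 + \frac{1}{7} \cdot 0}{-11} = \left(-46 + \frac{1}{7} \cdot 0\right) \left(- \frac{1}{11}\right) = \left(-46 + 0\right) \left(- \frac{1}{11}\right) = \left(-46\right) \left(- \frac{1}{11}\right) = \frac{46}{11}$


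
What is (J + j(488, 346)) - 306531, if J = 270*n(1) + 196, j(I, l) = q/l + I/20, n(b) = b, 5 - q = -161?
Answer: -264724704/865 ≈ -3.0604e+5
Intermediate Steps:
q = 166 (q = 5 - 1*(-161) = 5 + 161 = 166)
j(I, l) = 166/l + I/20
J = 466 (J = 270*1 + 196 = 270 + 196 = 466)
(J + j(488, 346)) - 306531 = (466 + (166/346 + (1/20)*488)) - 306531 = (466 + (166*(1/346) + 122/5)) - 306531 = (466 + (83/173 + 122/5)) - 306531 = (466 + 21521/865) - 306531 = 424611/865 - 306531 = -264724704/865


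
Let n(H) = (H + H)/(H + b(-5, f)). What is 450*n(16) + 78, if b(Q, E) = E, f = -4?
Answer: 1278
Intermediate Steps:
n(H) = 2*H/(-4 + H) (n(H) = (H + H)/(H - 4) = (2*H)/(-4 + H) = 2*H/(-4 + H))
450*n(16) + 78 = 450*(2*16/(-4 + 16)) + 78 = 450*(2*16/12) + 78 = 450*(2*16*(1/12)) + 78 = 450*(8/3) + 78 = 1200 + 78 = 1278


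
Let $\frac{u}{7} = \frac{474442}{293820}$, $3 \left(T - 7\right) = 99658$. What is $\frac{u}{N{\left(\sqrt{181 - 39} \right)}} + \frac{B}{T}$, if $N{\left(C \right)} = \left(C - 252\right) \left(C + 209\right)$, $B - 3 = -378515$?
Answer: $- \frac{230111223685146350459}{20199115969535181510} + \frac{71403521 \sqrt{142}}{405283278715380} \approx -11.392$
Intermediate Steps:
$B = -378512$ ($B = 3 - 378515 = -378512$)
$T = \frac{99679}{3}$ ($T = 7 + \frac{1}{3} \cdot 99658 = 7 + \frac{99658}{3} = \frac{99679}{3} \approx 33226.0$)
$u = \frac{1660547}{146910}$ ($u = 7 \cdot \frac{474442}{293820} = 7 \cdot 474442 \cdot \frac{1}{293820} = 7 \cdot \frac{237221}{146910} = \frac{1660547}{146910} \approx 11.303$)
$N{\left(C \right)} = \left(-252 + C\right) \left(209 + C\right)$
$\frac{u}{N{\left(\sqrt{181 - 39} \right)}} + \frac{B}{T} = \frac{1660547}{146910 \left(-52668 + \left(\sqrt{181 - 39}\right)^{2} - 43 \sqrt{181 - 39}\right)} - \frac{378512}{\frac{99679}{3}} = \frac{1660547}{146910 \left(-52668 + \left(\sqrt{142}\right)^{2} - 43 \sqrt{142}\right)} - \frac{1135536}{99679} = \frac{1660547}{146910 \left(-52668 + 142 - 43 \sqrt{142}\right)} - \frac{1135536}{99679} = \frac{1660547}{146910 \left(-52526 - 43 \sqrt{142}\right)} - \frac{1135536}{99679} = - \frac{1135536}{99679} + \frac{1660547}{146910 \left(-52526 - 43 \sqrt{142}\right)}$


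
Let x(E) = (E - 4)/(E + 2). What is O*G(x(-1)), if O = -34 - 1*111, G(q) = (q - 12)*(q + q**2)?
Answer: 49300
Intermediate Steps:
x(E) = (-4 + E)/(2 + E)
G(q) = (-12 + q)*(q + q**2)
O = -145 (O = -34 - 111 = -145)
O*G(x(-1)) = -145*(-4 - 1)/(2 - 1)*(-12 + ((-4 - 1)/(2 - 1))**2 - 11*(-4 - 1)/(2 - 1)) = -145*-5/1*(-12 + (-5/1)**2 - 11*(-5)/1) = -145*1*(-5)*(-12 + (1*(-5))**2 - 11*(-5)) = -(-725)*(-12 + (-5)**2 - 11*(-5)) = -(-725)*(-12 + 25 + 55) = -(-725)*68 = -145*(-340) = 49300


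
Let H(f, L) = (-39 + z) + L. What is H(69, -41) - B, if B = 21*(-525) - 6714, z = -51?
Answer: 17608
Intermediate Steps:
H(f, L) = -90 + L (H(f, L) = (-39 - 51) + L = -90 + L)
B = -17739 (B = -11025 - 6714 = -17739)
H(69, -41) - B = (-90 - 41) - 1*(-17739) = -131 + 17739 = 17608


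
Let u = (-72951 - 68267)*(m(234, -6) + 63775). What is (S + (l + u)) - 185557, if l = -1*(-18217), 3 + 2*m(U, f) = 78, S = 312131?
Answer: -9011328834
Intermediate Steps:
m(U, f) = 75/2 (m(U, f) = -3/2 + (½)*78 = -3/2 + 39 = 75/2)
l = 18217
u = -9011473625 (u = (-72951 - 68267)*(75/2 + 63775) = -141218*127625/2 = -9011473625)
(S + (l + u)) - 185557 = (312131 + (18217 - 9011473625)) - 185557 = (312131 - 9011455408) - 185557 = -9011143277 - 185557 = -9011328834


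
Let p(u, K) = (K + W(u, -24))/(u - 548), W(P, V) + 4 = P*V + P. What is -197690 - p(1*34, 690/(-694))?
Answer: -35259866107/178358 ≈ -1.9769e+5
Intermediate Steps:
W(P, V) = -4 + P + P*V (W(P, V) = -4 + (P*V + P) = -4 + (P + P*V) = -4 + P + P*V)
p(u, K) = (-4 + K - 23*u)/(-548 + u) (p(u, K) = (K + (-4 + u + u*(-24)))/(u - 548) = (K + (-4 + u - 24*u))/(-548 + u) = (K + (-4 - 23*u))/(-548 + u) = (-4 + K - 23*u)/(-548 + u))
-197690 - p(1*34, 690/(-694)) = -197690 - (-4 + 690/(-694) - 23*34)/(-548 + 1*34) = -197690 - (-4 + 690*(-1/694) - 23*34)/(-548 + 34) = -197690 - (-4 - 345/347 - 782)/(-514) = -197690 - (-1)*(-273087)/(514*347) = -197690 - 1*273087/178358 = -197690 - 273087/178358 = -35259866107/178358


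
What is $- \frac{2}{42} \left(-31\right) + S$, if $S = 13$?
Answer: $\frac{304}{21} \approx 14.476$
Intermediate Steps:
$- \frac{2}{42} \left(-31\right) + S = - \frac{2}{42} \left(-31\right) + 13 = \left(-2\right) \frac{1}{42} \left(-31\right) + 13 = \left(- \frac{1}{21}\right) \left(-31\right) + 13 = \frac{31}{21} + 13 = \frac{304}{21}$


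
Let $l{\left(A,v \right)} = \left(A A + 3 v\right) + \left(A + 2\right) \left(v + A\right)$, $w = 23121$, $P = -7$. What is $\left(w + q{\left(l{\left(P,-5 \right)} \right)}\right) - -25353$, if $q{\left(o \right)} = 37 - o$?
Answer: $48417$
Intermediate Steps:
$l{\left(A,v \right)} = A^{2} + 3 v + \left(2 + A\right) \left(A + v\right)$ ($l{\left(A,v \right)} = \left(A^{2} + 3 v\right) + \left(2 + A\right) \left(A + v\right) = A^{2} + 3 v + \left(2 + A\right) \left(A + v\right)$)
$\left(w + q{\left(l{\left(P,-5 \right)} \right)}\right) - -25353 = \left(23121 - \left(-37 - 14 + 10 + 98\right)\right) - -25353 = \left(23121 + \left(37 - \left(-14 + 2 \cdot 49 - 25 + 35\right)\right)\right) + 25353 = \left(23121 + \left(37 - \left(-14 + 98 - 25 + 35\right)\right)\right) + 25353 = \left(23121 + \left(37 - 94\right)\right) + 25353 = \left(23121 - 57\right) + 25353 = 23064 + 25353 = 48417$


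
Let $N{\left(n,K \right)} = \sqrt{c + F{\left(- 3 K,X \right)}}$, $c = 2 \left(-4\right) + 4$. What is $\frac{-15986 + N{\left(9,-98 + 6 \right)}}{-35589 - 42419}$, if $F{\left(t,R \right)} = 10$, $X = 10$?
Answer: $\frac{7993}{39004} - \frac{\sqrt{6}}{78008} \approx 0.2049$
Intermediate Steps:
$c = -4$ ($c = -8 + 4 = -4$)
$N{\left(n,K \right)} = \sqrt{6}$ ($N{\left(n,K \right)} = \sqrt{-4 + 10} = \sqrt{6}$)
$\frac{-15986 + N{\left(9,-98 + 6 \right)}}{-35589 - 42419} = \frac{-15986 + \sqrt{6}}{-35589 - 42419} = \frac{-15986 + \sqrt{6}}{-78008} = \left(-15986 + \sqrt{6}\right) \left(- \frac{1}{78008}\right) = \frac{7993}{39004} - \frac{\sqrt{6}}{78008}$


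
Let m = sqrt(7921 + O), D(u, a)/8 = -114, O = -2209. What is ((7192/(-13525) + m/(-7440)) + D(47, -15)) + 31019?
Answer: 407189983/13525 - sqrt(357)/1860 ≈ 30106.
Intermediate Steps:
D(u, a) = -912 (D(u, a) = 8*(-114) = -912)
m = 4*sqrt(357) (m = sqrt(7921 - 2209) = sqrt(5712) = 4*sqrt(357) ≈ 75.578)
((7192/(-13525) + m/(-7440)) + D(47, -15)) + 31019 = ((7192/(-13525) + (4*sqrt(357))/(-7440)) - 912) + 31019 = ((7192*(-1/13525) + (4*sqrt(357))*(-1/7440)) - 912) + 31019 = ((-7192/13525 - sqrt(357)/1860) - 912) + 31019 = (-12341992/13525 - sqrt(357)/1860) + 31019 = 407189983/13525 - sqrt(357)/1860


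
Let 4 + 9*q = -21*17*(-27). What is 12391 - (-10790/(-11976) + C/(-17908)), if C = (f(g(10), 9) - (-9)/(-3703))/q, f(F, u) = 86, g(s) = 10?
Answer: 5925419456680457141/478238264239890 ≈ 12390.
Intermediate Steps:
q = 9635/9 (q = -4/9 + (-21*17*(-27))/9 = -4/9 + (-357*(-27))/9 = -4/9 + (1/9)*9639 = -4/9 + 1071 = 9635/9 ≈ 1070.6)
C = 2866041/35678405 (C = (86 - (-9)/(-3703))/(9635/9) = (86 - (-9)*(-1)/3703)*(9/9635) = (86 - 1*9/3703)*(9/9635) = (86 - 9/3703)*(9/9635) = (318449/3703)*(9/9635) = 2866041/35678405 ≈ 0.080330)
12391 - (-10790/(-11976) + C/(-17908)) = 12391 - (-10790/(-11976) + (2866041/35678405)/(-17908)) = 12391 - (-10790*(-1/11976) + (2866041/35678405)*(-1/17908)) = 12391 - (5395/5988 - 2866041/638928876740) = 12391 - 1*430875516019849/478238264239890 = 12391 - 430875516019849/478238264239890 = 5925419456680457141/478238264239890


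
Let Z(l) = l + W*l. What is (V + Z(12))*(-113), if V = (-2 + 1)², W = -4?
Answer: 3955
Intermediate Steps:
Z(l) = -3*l (Z(l) = l - 4*l = -3*l)
V = 1 (V = (-1)² = 1)
(V + Z(12))*(-113) = (1 - 3*12)*(-113) = (1 - 36)*(-113) = -35*(-113) = 3955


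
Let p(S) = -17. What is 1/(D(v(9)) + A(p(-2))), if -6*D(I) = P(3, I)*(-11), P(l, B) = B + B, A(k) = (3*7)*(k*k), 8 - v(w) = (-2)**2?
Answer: 3/18251 ≈ 0.00016437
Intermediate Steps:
v(w) = 4 (v(w) = 8 - 1*(-2)**2 = 8 - 1*4 = 8 - 4 = 4)
A(k) = 21*k**2
P(l, B) = 2*B
D(I) = 11*I/3 (D(I) = -2*I*(-11)/6 = -(-11)*I/3 = 11*I/3)
1/(D(v(9)) + A(p(-2))) = 1/((11/3)*4 + 21*(-17)**2) = 1/(44/3 + 21*289) = 1/(44/3 + 6069) = 1/(18251/3) = 3/18251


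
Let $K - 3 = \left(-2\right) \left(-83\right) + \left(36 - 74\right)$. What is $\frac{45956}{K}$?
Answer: $\frac{45956}{131} \approx 350.81$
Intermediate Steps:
$K = 131$ ($K = 3 + \left(\left(-2\right) \left(-83\right) + \left(36 - 74\right)\right) = 3 + \left(166 - 38\right) = 3 + 128 = 131$)
$\frac{45956}{K} = \frac{45956}{131}$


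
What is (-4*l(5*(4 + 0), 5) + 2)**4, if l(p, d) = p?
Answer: 37015056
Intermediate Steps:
(-4*l(5*(4 + 0), 5) + 2)**4 = (-20*(4 + 0) + 2)**4 = (-20*4 + 2)**4 = (-4*20 + 2)**4 = (-80 + 2)**4 = (-78)**4 = 37015056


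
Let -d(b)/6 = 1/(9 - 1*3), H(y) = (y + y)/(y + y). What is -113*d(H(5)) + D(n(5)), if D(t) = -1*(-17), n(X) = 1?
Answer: 130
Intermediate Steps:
D(t) = 17
H(y) = 1 (H(y) = (2*y)/((2*y)) = (2*y)*(1/(2*y)) = 1)
d(b) = -1 (d(b) = -6/(9 - 1*3) = -6/(9 - 3) = -6/6 = -6*⅙ = -1)
-113*d(H(5)) + D(n(5)) = -113*(-1) + 17 = 113 + 17 = 130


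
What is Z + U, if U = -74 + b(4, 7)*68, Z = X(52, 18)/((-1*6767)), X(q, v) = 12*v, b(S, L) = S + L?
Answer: 4560742/6767 ≈ 673.97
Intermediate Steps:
b(S, L) = L + S
Z = -216/6767 (Z = (12*18)/((-1*6767)) = 216/(-6767) = 216*(-1/6767) = -216/6767 ≈ -0.031920)
U = 674 (U = -74 + (7 + 4)*68 = -74 + 11*68 = -74 + 748 = 674)
Z + U = -216/6767 + 674 = 4560742/6767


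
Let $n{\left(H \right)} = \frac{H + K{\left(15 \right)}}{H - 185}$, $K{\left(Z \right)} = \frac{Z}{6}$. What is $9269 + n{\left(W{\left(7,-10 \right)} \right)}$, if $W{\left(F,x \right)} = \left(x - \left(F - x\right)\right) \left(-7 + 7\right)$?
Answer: $\frac{685905}{74} \approx 9269.0$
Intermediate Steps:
$W{\left(F,x \right)} = 0$ ($W{\left(F,x \right)} = \left(- F + 2 x\right) 0 = 0$)
$K{\left(Z \right)} = \frac{Z}{6}$ ($K{\left(Z \right)} = Z \frac{1}{6} = \frac{Z}{6}$)
$n{\left(H \right)} = \frac{\frac{5}{2} + H}{-185 + H}$ ($n{\left(H \right)} = \frac{H + \frac{1}{6} \cdot 15}{H - 185} = \frac{H + \frac{5}{2}}{-185 + H} = \frac{\frac{5}{2} + H}{-185 + H}$)
$9269 + n{\left(W{\left(7,-10 \right)} \right)} = 9269 + \frac{\frac{5}{2} + 0}{-185 + 0} = 9269 + \frac{1}{-185} \cdot \frac{5}{2} = 9269 - \frac{1}{74} = \frac{685905}{74}$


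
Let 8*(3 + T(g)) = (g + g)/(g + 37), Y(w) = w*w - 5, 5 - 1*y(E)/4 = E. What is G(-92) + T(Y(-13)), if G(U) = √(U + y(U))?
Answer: -562/201 + 2*√74 ≈ 14.409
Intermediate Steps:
y(E) = 20 - 4*E
Y(w) = -5 + w² (Y(w) = w² - 5 = -5 + w²)
T(g) = -3 + g/(4*(37 + g)) (T(g) = -3 + ((g + g)/(g + 37))/8 = -3 + ((2*g)/(37 + g))/8 = -3 + (2*g/(37 + g))/8 = -3 + g/(4*(37 + g)))
G(U) = √(20 - 3*U) (G(U) = √(U + (20 - 4*U)) = √(20 - 3*U))
G(-92) + T(Y(-13)) = √(20 - 3*(-92)) + (-444 - 11*(-5 + (-13)²))/(4*(37 + (-5 + (-13)²))) = √(20 + 276) + (-444 - 11*(-5 + 169))/(4*(37 + (-5 + 169))) = √296 + (-444 - 11*164)/(4*(37 + 164)) = 2*√74 + (¼)*(-444 - 1804)/201 = 2*√74 + (¼)*(1/201)*(-2248) = 2*√74 - 562/201 = -562/201 + 2*√74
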